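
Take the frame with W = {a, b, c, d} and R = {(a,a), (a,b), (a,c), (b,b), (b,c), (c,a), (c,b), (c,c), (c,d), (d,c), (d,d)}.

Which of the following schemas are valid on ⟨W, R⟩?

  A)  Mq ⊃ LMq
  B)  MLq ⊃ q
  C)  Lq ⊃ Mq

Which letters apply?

R is not symmetric: a R b but not b R a.
R is not euclidean: a R b and a R a but not b R a.
R is serial: every world has an R-successor.
(A) axiom 5: valid iff R is euclidean. R is not euclidean — not valid.
(B) MLq ⊃ q (the dual of axiom B) characterises the symmetric frames. R is not symmetric — not valid.
(C) Lq ⊃ Mq is axiom D, which corresponds to seriality. R is serial — valid.

C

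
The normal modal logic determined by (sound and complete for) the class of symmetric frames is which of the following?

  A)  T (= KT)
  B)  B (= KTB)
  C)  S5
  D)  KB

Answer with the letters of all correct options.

D

(A) T (= KT) is determined by the class of reflexive frames.
(B) B (= KTB) is determined by the class of reflexive and symmetric frames.
(C) S5 is determined by the class of reflexive, symmetric, and transitive frames.
(D) KB is determined by exactly this class.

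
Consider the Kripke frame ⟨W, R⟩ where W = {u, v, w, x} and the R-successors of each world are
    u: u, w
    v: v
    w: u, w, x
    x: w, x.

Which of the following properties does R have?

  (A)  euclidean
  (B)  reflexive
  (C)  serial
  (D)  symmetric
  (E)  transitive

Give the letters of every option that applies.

(A) not euclidean: w R u and w R x but not u R x.
(B) reflexive: each world relates to itself.
(C) serial: every world has an R-successor.
(D) symmetric: every R-edge is matched by its reverse.
(E) not transitive: u R w and w R x but not u R x.

B, C, D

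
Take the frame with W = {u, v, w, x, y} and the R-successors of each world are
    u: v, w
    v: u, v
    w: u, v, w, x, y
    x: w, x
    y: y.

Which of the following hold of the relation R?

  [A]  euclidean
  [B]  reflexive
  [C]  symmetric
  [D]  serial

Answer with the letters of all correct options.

(A) not euclidean: u R v and u R w but not v R w.
(B) not reflexive: not u R u.
(C) not symmetric: w R v but not v R w.
(D) serial: every world has an R-successor.

D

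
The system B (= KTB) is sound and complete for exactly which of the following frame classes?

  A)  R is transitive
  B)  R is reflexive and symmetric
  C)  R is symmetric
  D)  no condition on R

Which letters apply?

B

(A) this class determines K4, not B (= KTB).
(B) B (= KTB) is sound and complete for exactly this class.
(C) this class determines KB, not B (= KTB).
(D) this class determines K, not B (= KTB).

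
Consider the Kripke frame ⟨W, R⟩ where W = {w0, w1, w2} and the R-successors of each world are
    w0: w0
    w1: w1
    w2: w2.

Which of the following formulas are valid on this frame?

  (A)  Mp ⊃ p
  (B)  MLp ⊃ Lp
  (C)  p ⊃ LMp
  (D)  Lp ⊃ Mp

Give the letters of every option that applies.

R is symmetric: every R-edge is matched by its reverse.
R is euclidean: any two R-successors of the same world are R-related.
R is serial: every world has an R-successor.
R is a subset of the identity: every R-edge is a self-loop.
(A) Mp ⊃ p is the converse of T; it holds exactly when R ⊆ identity. Here R ⊆ identity — valid.
(B) MLp ⊃ Lp is the dual of axiom 5, which corresponds to the euclidean property. R is euclidean — valid.
(C) p ⊃ LMp is axiom B, which corresponds to symmetry. R is symmetric — valid.
(D) Lp ⊃ Mp is axiom D, which corresponds to seriality. R is serial — valid.

A, B, C, D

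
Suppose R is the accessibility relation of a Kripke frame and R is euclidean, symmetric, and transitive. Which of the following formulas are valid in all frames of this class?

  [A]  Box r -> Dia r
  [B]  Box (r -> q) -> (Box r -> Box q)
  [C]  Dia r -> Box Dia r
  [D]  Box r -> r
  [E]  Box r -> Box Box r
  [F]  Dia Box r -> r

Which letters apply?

B, C, E, F

(A) Box r -> Dia r is axiom D, which corresponds to seriality. Such an R need not be serial — not valid.
(B) Box (r -> q) -> (Box r -> Box q) is axiom K, valid on every Kripke frame — valid.
(C) Dia r -> Box Dia r is axiom 5; it is valid on a frame exactly when R is euclidean. Every such R is euclidean, so valid.
(D) Box r -> r (axiom T) characterises the reflexive frames. Such an R need not be reflexive — not valid.
(E) Box r -> Box Box r is axiom 4; it is valid on a frame exactly when R is transitive. Every such R is transitive, so valid.
(F) Dia Box r -> r is the dual of axiom B; it is valid on a frame exactly when R is symmetric. Every such R is symmetric, so valid.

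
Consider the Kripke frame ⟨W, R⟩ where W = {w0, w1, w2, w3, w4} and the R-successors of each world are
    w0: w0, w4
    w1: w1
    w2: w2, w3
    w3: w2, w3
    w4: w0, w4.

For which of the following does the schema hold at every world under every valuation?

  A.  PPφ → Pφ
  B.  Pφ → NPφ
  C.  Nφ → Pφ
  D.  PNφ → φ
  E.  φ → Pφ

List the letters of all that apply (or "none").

R is reflexive: each world relates to itself.
R is symmetric: every R-edge is matched by its reverse.
R is transitive: R is closed under composition.
R is euclidean: any two R-successors of the same world are R-related.
R is serial: every world has an R-successor.
(A) PPφ → Pφ is the dual of axiom 4; it is valid on a frame exactly when R is transitive. R is transitive, so valid.
(B) Pφ → NPφ (axiom 5) characterises the euclidean frames. R is euclidean — valid.
(C) axiom D: valid iff R is serial. R is serial — valid.
(D) PNφ → φ is the dual of axiom B; it is valid on a frame exactly when R is symmetric. R is symmetric, so valid.
(E) the dual of axiom T: valid iff R is reflexive. R is reflexive — valid.

A, B, C, D, E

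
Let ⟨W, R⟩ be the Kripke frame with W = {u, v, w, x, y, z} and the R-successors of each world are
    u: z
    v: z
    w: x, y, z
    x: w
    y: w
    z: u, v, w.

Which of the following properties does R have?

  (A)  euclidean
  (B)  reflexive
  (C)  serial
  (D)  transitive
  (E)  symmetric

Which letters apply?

C, E

(A) not euclidean: w R x and w R y but not x R y.
(B) not reflexive: not u R u.
(C) serial: every world has an R-successor.
(D) not transitive: u R z and z R u but not u R u.
(E) symmetric: every R-edge is matched by its reverse.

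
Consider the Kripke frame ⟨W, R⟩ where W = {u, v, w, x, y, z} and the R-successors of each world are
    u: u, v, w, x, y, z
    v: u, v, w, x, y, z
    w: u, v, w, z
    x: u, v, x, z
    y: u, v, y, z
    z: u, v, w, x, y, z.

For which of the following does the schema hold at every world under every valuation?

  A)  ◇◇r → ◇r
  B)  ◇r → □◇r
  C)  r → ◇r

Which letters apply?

R is reflexive: each world relates to itself.
R is not transitive: w R u and u R x but not w R x.
R is not euclidean: u R w and u R x but not w R x.
(A) ◇◇r → ◇r is the dual of axiom 4; it is valid on a frame exactly when R is transitive. R is not transitive, so not valid.
(B) ◇r → □◇r (axiom 5) characterises the euclidean frames. R is not euclidean — not valid.
(C) r → ◇r (the dual of axiom T) characterises the reflexive frames. R is reflexive — valid.

C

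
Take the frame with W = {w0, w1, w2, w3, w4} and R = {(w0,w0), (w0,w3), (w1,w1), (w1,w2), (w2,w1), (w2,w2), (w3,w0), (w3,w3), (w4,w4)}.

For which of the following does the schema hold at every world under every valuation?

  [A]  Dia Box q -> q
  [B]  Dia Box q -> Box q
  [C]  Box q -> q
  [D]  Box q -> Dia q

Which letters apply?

R is reflexive: each world relates to itself.
R is symmetric: every R-edge is matched by its reverse.
R is euclidean: any two R-successors of the same world are R-related.
R is serial: every world has an R-successor.
(A) the dual of axiom B: valid iff R is symmetric. R is symmetric — valid.
(B) Dia Box q -> Box q is the dual of axiom 5, which corresponds to the euclidean property. R is euclidean — valid.
(C) Box q -> q is axiom T, which corresponds to reflexivity. R is reflexive — valid.
(D) Box q -> Dia q is axiom D; it is valid on a frame exactly when R is serial. R is serial, so valid.

A, B, C, D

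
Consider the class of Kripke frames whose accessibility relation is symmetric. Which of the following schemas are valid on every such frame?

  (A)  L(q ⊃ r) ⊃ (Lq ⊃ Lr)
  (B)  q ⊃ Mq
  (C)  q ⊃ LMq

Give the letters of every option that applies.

(A) L(q ⊃ r) ⊃ (Lq ⊃ Lr) is the K axiom; it holds on all frames — valid.
(B) q ⊃ Mq (the dual of axiom T) characterises the reflexive frames. Such an R need not be reflexive — not valid.
(C) q ⊃ LMq (axiom B) characterises the symmetric frames. Every such R is symmetric — valid.

A, C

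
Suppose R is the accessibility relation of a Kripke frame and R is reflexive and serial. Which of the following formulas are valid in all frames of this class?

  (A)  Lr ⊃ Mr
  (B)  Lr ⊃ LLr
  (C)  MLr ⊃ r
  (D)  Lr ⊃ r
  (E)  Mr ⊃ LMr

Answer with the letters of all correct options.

A, D

(A) Lr ⊃ Mr (axiom D) characterises the serial frames. Every such R is serial — valid.
(B) Lr ⊃ LLr (axiom 4) characterises the transitive frames. Such an R need not be transitive — not valid.
(C) MLr ⊃ r is the dual of axiom B, which corresponds to symmetry. Such an R need not be symmetric — not valid.
(D) Lr ⊃ r (axiom T) characterises the reflexive frames. Every such R is reflexive — valid.
(E) Mr ⊃ LMr is axiom 5, which corresponds to the euclidean property. Such an R need not be euclidean — not valid.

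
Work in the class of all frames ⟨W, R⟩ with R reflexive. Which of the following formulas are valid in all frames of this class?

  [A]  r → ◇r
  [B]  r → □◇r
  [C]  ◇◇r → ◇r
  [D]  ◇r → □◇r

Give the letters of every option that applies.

A reflexive relation is serial.
(A) the dual of axiom T: valid iff R is reflexive. Every such R is reflexive — valid.
(B) r → □◇r (axiom B) characterises the symmetric frames. Such an R need not be symmetric — not valid.
(C) ◇◇r → ◇r is the dual of axiom 4; it is valid on a frame exactly when R is transitive. Such an R need not be transitive, so not valid.
(D) axiom 5: valid iff R is euclidean. Such an R need not be euclidean — not valid.

A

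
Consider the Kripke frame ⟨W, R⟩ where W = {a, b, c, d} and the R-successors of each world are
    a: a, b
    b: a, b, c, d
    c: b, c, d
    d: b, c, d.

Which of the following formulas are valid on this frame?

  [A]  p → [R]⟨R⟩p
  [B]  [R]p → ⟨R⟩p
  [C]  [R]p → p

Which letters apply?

A, B, C

R is reflexive: each world relates to itself.
R is symmetric: every R-edge is matched by its reverse.
R is serial: every world has an R-successor.
(A) p → [R]⟨R⟩p (axiom B) characterises the symmetric frames. R is symmetric — valid.
(B) [R]p → ⟨R⟩p (axiom D) characterises the serial frames. R is serial — valid.
(C) [R]p → p is axiom T; it is valid on a frame exactly when R is reflexive. R is reflexive, so valid.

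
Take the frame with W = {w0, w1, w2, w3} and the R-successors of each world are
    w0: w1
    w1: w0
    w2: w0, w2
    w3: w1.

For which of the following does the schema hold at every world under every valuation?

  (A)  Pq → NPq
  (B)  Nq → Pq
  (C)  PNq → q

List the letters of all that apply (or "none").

R is not symmetric: w2 R w0 but not w0 R w2.
R is not euclidean: w2 R w0 and w2 R w2 but not w0 R w2.
R is serial: every world has an R-successor.
(A) Pq → NPq is axiom 5, which corresponds to the euclidean property. R is not euclidean — not valid.
(B) axiom D: valid iff R is serial. R is serial — valid.
(C) PNq → q (the dual of axiom B) characterises the symmetric frames. R is not symmetric — not valid.

B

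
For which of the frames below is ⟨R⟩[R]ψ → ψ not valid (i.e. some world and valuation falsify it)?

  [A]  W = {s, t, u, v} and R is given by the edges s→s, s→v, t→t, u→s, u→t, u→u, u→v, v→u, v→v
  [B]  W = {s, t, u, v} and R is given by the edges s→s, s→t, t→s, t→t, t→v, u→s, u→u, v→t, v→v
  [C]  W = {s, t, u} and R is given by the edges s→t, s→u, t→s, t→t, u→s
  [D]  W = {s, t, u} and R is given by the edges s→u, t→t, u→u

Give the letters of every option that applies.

A, B, D

The schema ⟨R⟩[R]ψ → ψ is the dual of axiom B; it is valid on a frame iff R is symmetric.
(A) R is not symmetric (s R v but not v R s), so the schema fails here.
(B) R is not symmetric (u R s but not s R u), so the schema fails here.
(C) R is symmetric (every R-edge is matched by its reverse), so the schema is valid here.
(D) R is not symmetric (s R u but not u R s), so the schema fails here.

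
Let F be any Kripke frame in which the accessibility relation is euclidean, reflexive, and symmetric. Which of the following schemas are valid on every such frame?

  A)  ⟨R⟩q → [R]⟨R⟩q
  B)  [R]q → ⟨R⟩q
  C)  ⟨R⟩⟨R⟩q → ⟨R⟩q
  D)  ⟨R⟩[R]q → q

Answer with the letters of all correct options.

A relation that is euclidean, reflexive, and symmetric is also serial and transitive.
(A) ⟨R⟩q → [R]⟨R⟩q (axiom 5) characterises the euclidean frames. Every such R is euclidean — valid.
(B) [R]q → ⟨R⟩q is axiom D, which corresponds to seriality. Every such R is serial — valid.
(C) ⟨R⟩⟨R⟩q → ⟨R⟩q (the dual of axiom 4) characterises the transitive frames. Every such R is transitive — valid.
(D) ⟨R⟩[R]q → q (the dual of axiom B) characterises the symmetric frames. Every such R is symmetric — valid.

A, B, C, D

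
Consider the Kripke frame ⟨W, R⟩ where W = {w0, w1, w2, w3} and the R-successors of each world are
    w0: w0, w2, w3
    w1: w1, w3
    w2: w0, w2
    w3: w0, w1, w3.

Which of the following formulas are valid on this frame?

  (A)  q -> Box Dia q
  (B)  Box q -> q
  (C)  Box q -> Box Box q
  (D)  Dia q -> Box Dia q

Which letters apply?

R is reflexive: each world relates to itself.
R is symmetric: every R-edge is matched by its reverse.
R is not transitive: w0 R w3 and w3 R w1 but not w0 R w1.
R is not euclidean: w0 R w2 and w0 R w3 but not w2 R w3.
(A) q -> Box Dia q is axiom B; it is valid on a frame exactly when R is symmetric. R is symmetric, so valid.
(B) axiom T: valid iff R is reflexive. R is reflexive — valid.
(C) Box q -> Box Box q is axiom 4; it is valid on a frame exactly when R is transitive. R is not transitive, so not valid.
(D) Dia q -> Box Dia q is axiom 5; it is valid on a frame exactly when R is euclidean. R is not euclidean, so not valid.

A, B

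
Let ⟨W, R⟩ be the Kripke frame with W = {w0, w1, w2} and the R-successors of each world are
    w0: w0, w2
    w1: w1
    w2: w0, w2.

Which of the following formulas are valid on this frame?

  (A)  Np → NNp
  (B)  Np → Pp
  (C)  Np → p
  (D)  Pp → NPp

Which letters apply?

A, B, C, D

R is reflexive: each world relates to itself.
R is transitive: R is closed under composition.
R is euclidean: any two R-successors of the same world are R-related.
R is serial: every world has an R-successor.
(A) Np → NNp is axiom 4; it is valid on a frame exactly when R is transitive. R is transitive, so valid.
(B) Np → Pp is axiom D, which corresponds to seriality. R is serial — valid.
(C) Np → p (axiom T) characterises the reflexive frames. R is reflexive — valid.
(D) Pp → NPp is axiom 5, which corresponds to the euclidean property. R is euclidean — valid.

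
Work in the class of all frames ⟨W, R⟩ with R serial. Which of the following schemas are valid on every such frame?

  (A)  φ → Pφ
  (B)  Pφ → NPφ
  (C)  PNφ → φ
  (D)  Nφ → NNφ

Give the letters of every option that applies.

none

(A) φ → Pφ is the dual of axiom T, which corresponds to reflexivity. Such an R need not be reflexive — not valid.
(B) Pφ → NPφ (axiom 5) characterises the euclidean frames. Such an R need not be euclidean — not valid.
(C) PNφ → φ (the dual of axiom B) characterises the symmetric frames. Such an R need not be symmetric — not valid.
(D) Nφ → NNφ is axiom 4, which corresponds to transitivity. Such an R need not be transitive — not valid.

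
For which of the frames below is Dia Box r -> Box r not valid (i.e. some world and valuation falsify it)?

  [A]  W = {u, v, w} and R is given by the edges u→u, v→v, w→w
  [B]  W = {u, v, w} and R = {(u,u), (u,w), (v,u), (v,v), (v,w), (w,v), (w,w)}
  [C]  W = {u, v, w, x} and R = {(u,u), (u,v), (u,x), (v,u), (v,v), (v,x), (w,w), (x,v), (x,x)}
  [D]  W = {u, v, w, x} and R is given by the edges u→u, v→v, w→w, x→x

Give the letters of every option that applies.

The schema Dia Box r -> Box r is the dual of axiom 5; it is valid on a frame iff R is euclidean.
(A) R is euclidean (any two R-successors of the same world are R-related), so the schema is valid here.
(B) R is not euclidean (u R w and u R u but not w R u), so the schema fails here.
(C) R is not euclidean (u R x and u R u but not x R u), so the schema fails here.
(D) R is euclidean (any two R-successors of the same world are R-related), so the schema is valid here.

B, C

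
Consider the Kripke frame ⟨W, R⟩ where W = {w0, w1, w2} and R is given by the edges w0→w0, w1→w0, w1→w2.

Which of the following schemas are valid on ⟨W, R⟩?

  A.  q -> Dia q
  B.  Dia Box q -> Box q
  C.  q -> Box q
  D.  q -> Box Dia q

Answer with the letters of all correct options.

R is not reflexive: not w1 R w1.
R is not symmetric: w1 R w0 but not w0 R w1.
R is not euclidean: w1 R w0 and w1 R w2 but not w0 R w2.
R is not a subset of the identity: w1 R w0 with w1 ≠ w0.
(A) the dual of axiom T: valid iff R is reflexive. R is not reflexive — not valid.
(B) Dia Box q -> Box q is the dual of axiom 5, which corresponds to the euclidean property. R is not euclidean — not valid.
(C) q -> Box q is equivalent to ◇p→p; it holds exactly when R ⊆ identity. Here R ⊄ identity — not valid.
(D) q -> Box Dia q (axiom B) characterises the symmetric frames. R is not symmetric — not valid.

none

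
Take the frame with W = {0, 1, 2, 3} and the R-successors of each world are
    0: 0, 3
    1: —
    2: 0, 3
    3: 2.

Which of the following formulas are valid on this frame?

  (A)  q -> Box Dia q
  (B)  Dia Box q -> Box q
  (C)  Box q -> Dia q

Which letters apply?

R is not symmetric: 0 R 3 but not 3 R 0.
R is not euclidean: 0 R 3 and 0 R 0 but not 3 R 0.
R is not serial: 1 has no R-successor.
(A) q -> Box Dia q is axiom B, which corresponds to symmetry. R is not symmetric — not valid.
(B) Dia Box q -> Box q is the dual of axiom 5; it is valid on a frame exactly when R is euclidean. R is not euclidean, so not valid.
(C) Box q -> Dia q (axiom D) characterises the serial frames. R is not serial — not valid.

none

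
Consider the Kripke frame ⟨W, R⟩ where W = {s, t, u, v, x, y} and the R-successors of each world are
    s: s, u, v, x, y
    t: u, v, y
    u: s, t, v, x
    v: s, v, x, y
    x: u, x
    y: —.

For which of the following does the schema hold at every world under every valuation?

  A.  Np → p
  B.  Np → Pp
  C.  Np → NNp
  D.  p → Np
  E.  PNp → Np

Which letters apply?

none

R is not reflexive: not t R t.
R is not transitive: s R u and u R t but not s R t.
R is not euclidean: s R u and s R y but not u R y.
R is not serial: y has no R-successor.
R is not a subset of the identity: s R u with s ≠ u.
(A) Np → p is axiom T; it is valid on a frame exactly when R is reflexive. R is not reflexive, so not valid.
(B) Np → Pp is axiom D; it is valid on a frame exactly when R is serial. R is not serial, so not valid.
(C) Np → NNp is axiom 4, which corresponds to transitivity. R is not transitive — not valid.
(D) p → Np (equivalent to ◇p→p) corresponds to R being a subset of the identity. Here R ⊄ identity, so not valid.
(E) PNp → Np (the dual of axiom 5) characterises the euclidean frames. R is not euclidean — not valid.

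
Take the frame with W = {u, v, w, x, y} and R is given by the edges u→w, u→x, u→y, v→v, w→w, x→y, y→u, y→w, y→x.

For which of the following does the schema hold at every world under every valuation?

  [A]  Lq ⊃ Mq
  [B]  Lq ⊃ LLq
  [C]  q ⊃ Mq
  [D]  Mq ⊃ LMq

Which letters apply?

R is not reflexive: not u R u.
R is not transitive: u R y and y R u but not u R u.
R is not euclidean: u R w and u R x but not w R x.
R is serial: every world has an R-successor.
(A) Lq ⊃ Mq (axiom D) characterises the serial frames. R is serial — valid.
(B) Lq ⊃ LLq (axiom 4) characterises the transitive frames. R is not transitive — not valid.
(C) q ⊃ Mq is the dual of axiom T, which corresponds to reflexivity. R is not reflexive — not valid.
(D) Mq ⊃ LMq (axiom 5) characterises the euclidean frames. R is not euclidean — not valid.

A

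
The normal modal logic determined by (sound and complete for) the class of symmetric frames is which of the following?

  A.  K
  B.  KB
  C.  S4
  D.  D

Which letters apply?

(A) K is determined by the class of arbitrary frames.
(B) KB is determined by exactly this class.
(C) S4 is determined by the class of reflexive and transitive frames.
(D) D is determined by the class of serial frames.

B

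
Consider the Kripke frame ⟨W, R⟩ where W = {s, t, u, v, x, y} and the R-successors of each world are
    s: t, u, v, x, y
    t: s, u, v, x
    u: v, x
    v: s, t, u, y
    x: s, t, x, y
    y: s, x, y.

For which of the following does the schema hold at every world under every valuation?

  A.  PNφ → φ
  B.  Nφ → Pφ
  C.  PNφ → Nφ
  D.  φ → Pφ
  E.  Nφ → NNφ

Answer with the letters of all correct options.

R is not reflexive: not s R s.
R is not symmetric: s R u but not u R s.
R is not transitive: s R t and t R s but not s R s.
R is not euclidean: s R t and s R y but not t R y.
R is serial: every world has an R-successor.
(A) PNφ → φ (the dual of axiom B) characterises the symmetric frames. R is not symmetric — not valid.
(B) Nφ → Pφ is axiom D, which corresponds to seriality. R is serial — valid.
(C) PNφ → Nφ is the dual of axiom 5; it is valid on a frame exactly when R is euclidean. R is not euclidean, so not valid.
(D) φ → Pφ is the dual of axiom T; it is valid on a frame exactly when R is reflexive. R is not reflexive, so not valid.
(E) Nφ → NNφ (axiom 4) characterises the transitive frames. R is not transitive — not valid.

B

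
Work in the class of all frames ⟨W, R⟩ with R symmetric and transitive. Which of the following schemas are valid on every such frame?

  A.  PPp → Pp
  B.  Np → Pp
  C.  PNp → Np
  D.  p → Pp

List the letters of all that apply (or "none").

A symmetric transitive relation is euclidean (uRv and uRw give vRu by symmetry, then vRw by transitivity).
(A) PPp → Pp (the dual of axiom 4) characterises the transitive frames. Every such R is transitive — valid.
(B) Np → Pp is axiom D, which corresponds to seriality. Such an R need not be serial — not valid.
(C) PNp → Np is the dual of axiom 5; it is valid on a frame exactly when R is euclidean. Every such R is euclidean, so valid.
(D) p → Pp is the dual of axiom T, which corresponds to reflexivity. Such an R need not be reflexive — not valid.

A, C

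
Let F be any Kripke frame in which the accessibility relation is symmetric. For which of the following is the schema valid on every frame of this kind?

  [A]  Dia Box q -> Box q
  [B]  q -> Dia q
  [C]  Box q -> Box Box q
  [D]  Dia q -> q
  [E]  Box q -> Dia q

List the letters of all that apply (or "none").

(A) Dia Box q -> Box q (the dual of axiom 5) characterises the euclidean frames. Such an R need not be euclidean — not valid.
(B) q -> Dia q is the dual of axiom T, which corresponds to reflexivity. Such an R need not be reflexive — not valid.
(C) Box q -> Box Box q is axiom 4, which corresponds to transitivity. Such an R need not be transitive — not valid.
(D) Dia q -> q is the converse of T; it holds exactly when R ⊆ identity. Such an R need not be a subset of the identity — not valid.
(E) Box q -> Dia q (axiom D) characterises the serial frames. Such an R need not be serial — not valid.

none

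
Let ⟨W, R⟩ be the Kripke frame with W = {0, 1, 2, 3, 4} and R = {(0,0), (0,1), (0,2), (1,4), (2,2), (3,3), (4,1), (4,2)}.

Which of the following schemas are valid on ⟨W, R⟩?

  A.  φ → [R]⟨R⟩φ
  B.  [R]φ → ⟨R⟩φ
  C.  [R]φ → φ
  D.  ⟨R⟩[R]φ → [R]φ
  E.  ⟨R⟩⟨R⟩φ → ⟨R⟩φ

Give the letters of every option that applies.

B

R is not reflexive: not 1 R 1.
R is not symmetric: 0 R 1 but not 1 R 0.
R is not transitive: 0 R 1 and 1 R 4 but not 0 R 4.
R is not euclidean: 0 R 1 and 0 R 0 but not 1 R 0.
R is serial: every world has an R-successor.
(A) φ → [R]⟨R⟩φ (axiom B) characterises the symmetric frames. R is not symmetric — not valid.
(B) [R]φ → ⟨R⟩φ (axiom D) characterises the serial frames. R is serial — valid.
(C) [R]φ → φ is axiom T; it is valid on a frame exactly when R is reflexive. R is not reflexive, so not valid.
(D) the dual of axiom 5: valid iff R is euclidean. R is not euclidean — not valid.
(E) ⟨R⟩⟨R⟩φ → ⟨R⟩φ (the dual of axiom 4) characterises the transitive frames. R is not transitive — not valid.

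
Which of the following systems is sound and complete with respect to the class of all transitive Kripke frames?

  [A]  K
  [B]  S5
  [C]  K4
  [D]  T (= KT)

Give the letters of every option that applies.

(A) K is determined by the class of arbitrary frames.
(B) S5 is determined by the class of reflexive, symmetric, and transitive frames.
(C) K4 is determined by exactly this class.
(D) T (= KT) is determined by the class of reflexive frames.

C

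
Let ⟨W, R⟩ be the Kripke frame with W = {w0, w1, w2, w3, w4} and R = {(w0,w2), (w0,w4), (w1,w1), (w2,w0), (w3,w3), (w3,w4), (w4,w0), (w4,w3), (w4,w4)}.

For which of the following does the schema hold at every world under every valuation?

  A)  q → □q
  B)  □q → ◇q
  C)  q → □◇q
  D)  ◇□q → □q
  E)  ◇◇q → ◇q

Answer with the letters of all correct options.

R is symmetric: every R-edge is matched by its reverse.
R is not transitive: w0 R w2 and w2 R w0 but not w0 R w0.
R is not euclidean: w0 R w2 and w0 R w4 but not w2 R w4.
R is serial: every world has an R-successor.
R is not a subset of the identity: w0 R w2 with w0 ≠ w2.
(A) q → □q (equivalent to ◇p→p) corresponds to R being a subset of the identity. Here R ⊄ identity, so not valid.
(B) □q → ◇q (axiom D) characterises the serial frames. R is serial — valid.
(C) q → □◇q is axiom B; it is valid on a frame exactly when R is symmetric. R is symmetric, so valid.
(D) ◇□q → □q is the dual of axiom 5, which corresponds to the euclidean property. R is not euclidean — not valid.
(E) ◇◇q → ◇q (the dual of axiom 4) characterises the transitive frames. R is not transitive — not valid.

B, C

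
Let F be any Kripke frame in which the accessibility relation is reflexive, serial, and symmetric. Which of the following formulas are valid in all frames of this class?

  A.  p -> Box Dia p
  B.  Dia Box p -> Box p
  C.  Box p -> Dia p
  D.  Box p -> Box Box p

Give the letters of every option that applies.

A, C

(A) axiom B: valid iff R is symmetric. Every such R is symmetric — valid.
(B) the dual of axiom 5: valid iff R is euclidean. Such an R need not be euclidean — not valid.
(C) Box p -> Dia p is axiom D; it is valid on a frame exactly when R is serial. Every such R is serial, so valid.
(D) axiom 4: valid iff R is transitive. Such an R need not be transitive — not valid.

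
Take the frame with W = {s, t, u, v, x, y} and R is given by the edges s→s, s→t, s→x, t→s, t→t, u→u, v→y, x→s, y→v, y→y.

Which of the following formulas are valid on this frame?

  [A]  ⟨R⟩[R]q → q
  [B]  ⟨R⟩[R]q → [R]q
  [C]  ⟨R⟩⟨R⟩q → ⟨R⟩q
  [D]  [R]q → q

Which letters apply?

A

R is not reflexive: not v R v.
R is symmetric: every R-edge is matched by its reverse.
R is not transitive: t R s and s R x but not t R x.
R is not euclidean: s R t and s R x but not t R x.
(A) ⟨R⟩[R]q → q is the dual of axiom B; it is valid on a frame exactly when R is symmetric. R is symmetric, so valid.
(B) ⟨R⟩[R]q → [R]q (the dual of axiom 5) characterises the euclidean frames. R is not euclidean — not valid.
(C) the dual of axiom 4: valid iff R is transitive. R is not transitive — not valid.
(D) [R]q → q (axiom T) characterises the reflexive frames. R is not reflexive — not valid.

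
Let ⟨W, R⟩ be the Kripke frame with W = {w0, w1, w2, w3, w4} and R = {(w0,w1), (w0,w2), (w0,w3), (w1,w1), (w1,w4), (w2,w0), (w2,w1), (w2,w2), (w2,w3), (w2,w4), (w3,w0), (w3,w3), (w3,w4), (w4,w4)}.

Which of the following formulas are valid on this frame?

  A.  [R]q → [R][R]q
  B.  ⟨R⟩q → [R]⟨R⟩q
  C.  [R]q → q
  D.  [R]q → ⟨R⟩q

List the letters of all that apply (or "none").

D

R is not reflexive: not w0 R w0.
R is not transitive: w0 R w1 and w1 R w4 but not w0 R w4.
R is not euclidean: w0 R w1 and w0 R w2 but not w1 R w2.
R is serial: every world has an R-successor.
(A) [R]q → [R][R]q is axiom 4; it is valid on a frame exactly when R is transitive. R is not transitive, so not valid.
(B) ⟨R⟩q → [R]⟨R⟩q is axiom 5; it is valid on a frame exactly when R is euclidean. R is not euclidean, so not valid.
(C) [R]q → q (axiom T) characterises the reflexive frames. R is not reflexive — not valid.
(D) [R]q → ⟨R⟩q (axiom D) characterises the serial frames. R is serial — valid.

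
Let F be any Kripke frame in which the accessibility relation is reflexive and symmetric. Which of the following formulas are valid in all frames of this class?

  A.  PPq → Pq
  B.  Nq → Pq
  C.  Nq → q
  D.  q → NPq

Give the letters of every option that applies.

B, C, D

Reflexive relations are serial.
(A) PPq → Pq (the dual of axiom 4) characterises the transitive frames. Such an R need not be transitive — not valid.
(B) axiom D: valid iff R is serial. Every such R is serial — valid.
(C) Nq → q is axiom T, which corresponds to reflexivity. Every such R is reflexive — valid.
(D) q → NPq is axiom B; it is valid on a frame exactly when R is symmetric. Every such R is symmetric, so valid.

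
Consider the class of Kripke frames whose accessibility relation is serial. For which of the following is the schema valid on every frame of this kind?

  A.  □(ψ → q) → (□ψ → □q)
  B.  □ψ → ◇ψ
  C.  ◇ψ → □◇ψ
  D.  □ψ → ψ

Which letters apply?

A, B

(A) □(ψ → q) → (□ψ → □q) is the K axiom; it holds on all frames — valid.
(B) axiom D: valid iff R is serial. Every such R is serial — valid.
(C) ◇ψ → □◇ψ is axiom 5, which corresponds to the euclidean property. Such an R need not be euclidean — not valid.
(D) □ψ → ψ is axiom T; it is valid on a frame exactly when R is reflexive. Such an R need not be reflexive, so not valid.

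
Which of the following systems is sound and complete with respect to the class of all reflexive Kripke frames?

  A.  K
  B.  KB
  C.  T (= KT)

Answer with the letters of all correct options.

(A) K is determined by the class of arbitrary frames.
(B) KB is determined by the class of symmetric frames.
(C) T (= KT) is determined by exactly this class.

C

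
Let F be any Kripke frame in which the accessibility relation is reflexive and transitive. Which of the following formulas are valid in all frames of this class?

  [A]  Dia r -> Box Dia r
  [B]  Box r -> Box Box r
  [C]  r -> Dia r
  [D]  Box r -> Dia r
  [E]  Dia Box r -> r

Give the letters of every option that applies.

B, C, D

Reflexive relations are serial.
(A) Dia r -> Box Dia r is axiom 5, which corresponds to the euclidean property. Such an R need not be euclidean — not valid.
(B) Box r -> Box Box r is axiom 4, which corresponds to transitivity. Every such R is transitive — valid.
(C) r -> Dia r is the dual of axiom T; it is valid on a frame exactly when R is reflexive. Every such R is reflexive, so valid.
(D) Box r -> Dia r is axiom D; it is valid on a frame exactly when R is serial. Every such R is serial, so valid.
(E) the dual of axiom B: valid iff R is symmetric. Such an R need not be symmetric — not valid.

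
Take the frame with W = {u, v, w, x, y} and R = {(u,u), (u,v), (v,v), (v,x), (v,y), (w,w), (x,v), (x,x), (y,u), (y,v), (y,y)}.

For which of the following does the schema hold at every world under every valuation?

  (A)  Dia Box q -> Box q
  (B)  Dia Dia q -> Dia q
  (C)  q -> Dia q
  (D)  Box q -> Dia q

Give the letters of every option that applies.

C, D

R is reflexive: each world relates to itself.
R is not transitive: u R v and v R x but not u R x.
R is not euclidean: u R v and u R u but not v R u.
R is serial: every world has an R-successor.
(A) Dia Box q -> Box q is the dual of axiom 5, which corresponds to the euclidean property. R is not euclidean — not valid.
(B) Dia Dia q -> Dia q is the dual of axiom 4; it is valid on a frame exactly when R is transitive. R is not transitive, so not valid.
(C) the dual of axiom T: valid iff R is reflexive. R is reflexive — valid.
(D) Box q -> Dia q is axiom D, which corresponds to seriality. R is serial — valid.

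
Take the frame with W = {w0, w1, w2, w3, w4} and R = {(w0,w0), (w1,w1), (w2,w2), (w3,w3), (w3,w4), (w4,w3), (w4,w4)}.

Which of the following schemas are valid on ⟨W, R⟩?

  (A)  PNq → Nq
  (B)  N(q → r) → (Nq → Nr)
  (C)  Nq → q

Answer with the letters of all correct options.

A, B, C

R is reflexive: each world relates to itself.
R is euclidean: any two R-successors of the same world are R-related.
(A) PNq → Nq (the dual of axiom 5) characterises the euclidean frames. R is euclidean — valid.
(B) N(q → r) → (Nq → Nr) is axiom K, valid on every Kripke frame — valid.
(C) axiom T: valid iff R is reflexive. R is reflexive — valid.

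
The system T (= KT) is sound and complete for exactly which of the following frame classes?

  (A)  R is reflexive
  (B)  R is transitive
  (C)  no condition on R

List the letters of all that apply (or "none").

(A) T (= KT) is sound and complete for exactly this class.
(B) this class determines K4, not T (= KT).
(C) this class determines K, not T (= KT).

A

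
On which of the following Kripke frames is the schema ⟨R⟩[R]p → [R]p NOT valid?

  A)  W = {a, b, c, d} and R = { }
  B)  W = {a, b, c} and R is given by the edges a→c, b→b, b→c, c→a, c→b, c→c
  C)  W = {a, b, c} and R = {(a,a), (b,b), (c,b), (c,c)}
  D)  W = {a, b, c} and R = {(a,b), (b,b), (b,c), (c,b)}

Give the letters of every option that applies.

The schema ⟨R⟩[R]p → [R]p is the dual of axiom 5; it is valid on a frame iff R is euclidean.
(A) R is euclidean (any two R-successors of the same world are R-related), so the schema is valid here.
(B) R is not euclidean (c R a and c R b but not a R b), so the schema fails here.
(C) R is not euclidean (c R b and c R c but not b R c), so the schema fails here.
(D) R is not euclidean (b R c and b R c but not c R c), so the schema fails here.

B, C, D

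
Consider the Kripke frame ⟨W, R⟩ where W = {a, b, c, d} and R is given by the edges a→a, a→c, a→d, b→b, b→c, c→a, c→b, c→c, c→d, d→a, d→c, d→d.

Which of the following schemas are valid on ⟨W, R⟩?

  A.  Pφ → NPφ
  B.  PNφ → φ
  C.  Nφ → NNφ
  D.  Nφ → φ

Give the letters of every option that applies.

R is reflexive: each world relates to itself.
R is symmetric: every R-edge is matched by its reverse.
R is not transitive: a R c and c R b but not a R b.
R is not euclidean: c R a and c R b but not a R b.
(A) axiom 5: valid iff R is euclidean. R is not euclidean — not valid.
(B) PNφ → φ (the dual of axiom B) characterises the symmetric frames. R is symmetric — valid.
(C) Nφ → NNφ is axiom 4; it is valid on a frame exactly when R is transitive. R is not transitive, so not valid.
(D) Nφ → φ is axiom T, which corresponds to reflexivity. R is reflexive — valid.

B, D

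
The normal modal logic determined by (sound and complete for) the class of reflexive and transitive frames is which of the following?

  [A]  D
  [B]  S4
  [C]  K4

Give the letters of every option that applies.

(A) D is determined by the class of serial frames.
(B) S4 is determined by exactly this class.
(C) K4 is determined by the class of transitive frames.

B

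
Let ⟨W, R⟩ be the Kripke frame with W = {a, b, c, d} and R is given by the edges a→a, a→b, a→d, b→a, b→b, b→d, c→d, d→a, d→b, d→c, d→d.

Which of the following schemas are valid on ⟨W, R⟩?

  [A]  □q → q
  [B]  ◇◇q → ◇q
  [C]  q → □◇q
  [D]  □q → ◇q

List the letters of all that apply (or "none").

C, D

R is not reflexive: not c R c.
R is symmetric: every R-edge is matched by its reverse.
R is not transitive: a R d and d R c but not a R c.
R is serial: every world has an R-successor.
(A) □q → q is axiom T, which corresponds to reflexivity. R is not reflexive — not valid.
(B) ◇◇q → ◇q is the dual of axiom 4, which corresponds to transitivity. R is not transitive — not valid.
(C) q → □◇q is axiom B; it is valid on a frame exactly when R is symmetric. R is symmetric, so valid.
(D) □q → ◇q is axiom D; it is valid on a frame exactly when R is serial. R is serial, so valid.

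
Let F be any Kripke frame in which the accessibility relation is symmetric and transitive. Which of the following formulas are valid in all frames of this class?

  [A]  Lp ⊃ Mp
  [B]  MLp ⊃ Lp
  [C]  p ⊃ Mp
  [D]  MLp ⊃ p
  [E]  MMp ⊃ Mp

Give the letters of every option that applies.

B, D, E

A symmetric transitive relation is euclidean (uRv and uRw give vRu by symmetry, then vRw by transitivity).
(A) Lp ⊃ Mp is axiom D; it is valid on a frame exactly when R is serial. Such an R need not be serial, so not valid.
(B) MLp ⊃ Lp is the dual of axiom 5, which corresponds to the euclidean property. Every such R is euclidean — valid.
(C) the dual of axiom T: valid iff R is reflexive. Such an R need not be reflexive — not valid.
(D) the dual of axiom B: valid iff R is symmetric. Every such R is symmetric — valid.
(E) the dual of axiom 4: valid iff R is transitive. Every such R is transitive — valid.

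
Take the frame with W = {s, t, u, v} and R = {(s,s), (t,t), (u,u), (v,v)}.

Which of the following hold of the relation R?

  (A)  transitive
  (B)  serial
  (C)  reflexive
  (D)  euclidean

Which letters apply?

(A) transitive: R is closed under composition.
(B) serial: every world has an R-successor.
(C) reflexive: each world relates to itself.
(D) euclidean: any two R-successors of the same world are R-related.

A, B, C, D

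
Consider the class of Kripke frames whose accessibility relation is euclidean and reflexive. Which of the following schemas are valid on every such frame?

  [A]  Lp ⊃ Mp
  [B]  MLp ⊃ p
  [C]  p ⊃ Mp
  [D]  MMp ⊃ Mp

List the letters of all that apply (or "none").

A, B, C, D

A reflexive euclidean relation is also symmetric (from wRw and wRv the euclidean condition gives vRw) and hence transitive; it is an equivalence relation.
(A) Lp ⊃ Mp (axiom D) characterises the serial frames. Every such R is serial — valid.
(B) MLp ⊃ p is the dual of axiom B, which corresponds to symmetry. Every such R is symmetric — valid.
(C) the dual of axiom T: valid iff R is reflexive. Every such R is reflexive — valid.
(D) MMp ⊃ Mp is the dual of axiom 4; it is valid on a frame exactly when R is transitive. Every such R is transitive, so valid.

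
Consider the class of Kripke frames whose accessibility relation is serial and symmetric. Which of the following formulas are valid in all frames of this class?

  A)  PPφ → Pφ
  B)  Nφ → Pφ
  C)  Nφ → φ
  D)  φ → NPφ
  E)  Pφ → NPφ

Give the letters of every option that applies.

B, D

(A) PPφ → Pφ is the dual of axiom 4, which corresponds to transitivity. Such an R need not be transitive — not valid.
(B) Nφ → Pφ is axiom D; it is valid on a frame exactly when R is serial. Every such R is serial, so valid.
(C) Nφ → φ is axiom T, which corresponds to reflexivity. Such an R need not be reflexive — not valid.
(D) φ → NPφ is axiom B; it is valid on a frame exactly when R is symmetric. Every such R is symmetric, so valid.
(E) Pφ → NPφ is axiom 5; it is valid on a frame exactly when R is euclidean. Such an R need not be euclidean, so not valid.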